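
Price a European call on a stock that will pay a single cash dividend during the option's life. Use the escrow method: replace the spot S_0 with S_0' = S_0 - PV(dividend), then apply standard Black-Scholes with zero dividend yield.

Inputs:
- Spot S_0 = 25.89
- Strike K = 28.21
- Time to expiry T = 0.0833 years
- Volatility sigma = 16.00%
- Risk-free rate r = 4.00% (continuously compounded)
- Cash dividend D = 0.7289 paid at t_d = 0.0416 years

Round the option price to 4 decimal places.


Answer: Price = 0.0033

Derivation:
PV(D) = D * exp(-r * t_d) = 0.7289 * 0.99833738 = 0.72768812
S_0' = S_0 - PV(D) = 25.8900 - 0.72768812 = 25.16231188
d1 = (ln(S_0'/K) + (r + sigma^2/2)*T) / (sigma*sqrt(T)) = -2.38055148
d2 = d1 - sigma*sqrt(T) = -2.42673026
exp(-rT) = 0.99667354
N(d1) = 0.00864337; N(d2) = 0.00761779
C = S_0' * N(d1) - K * exp(-rT) * N(d2) = 25.16231188 * 0.00864337 - 28.2100 * 0.99667354 * 0.00761779 = 0.0033


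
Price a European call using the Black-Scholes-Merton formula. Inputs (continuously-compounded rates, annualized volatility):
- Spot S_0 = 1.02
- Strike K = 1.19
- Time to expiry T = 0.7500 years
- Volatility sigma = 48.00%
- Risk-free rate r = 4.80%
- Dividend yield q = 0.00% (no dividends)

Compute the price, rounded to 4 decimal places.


d1 = (ln(S/K) + (r - q + 0.5*sigma^2) * T) / (sigma * sqrt(T)) = -0.07638026
d2 = d1 - sigma * sqrt(T) = -0.49207246
exp(-rT) = 0.96464029; exp(-qT) = 1.00000000
C = S_0 * exp(-qT) * N(d1) - K * exp(-rT) * N(d2)
N(d1) = 0.46955829; N(d2) = 0.31133406
C = 1.0200 * 1.00000000 * 0.46955829 - 1.1900 * 0.96464029 * 0.31133406 = 0.1216

Answer: Price = 0.1216


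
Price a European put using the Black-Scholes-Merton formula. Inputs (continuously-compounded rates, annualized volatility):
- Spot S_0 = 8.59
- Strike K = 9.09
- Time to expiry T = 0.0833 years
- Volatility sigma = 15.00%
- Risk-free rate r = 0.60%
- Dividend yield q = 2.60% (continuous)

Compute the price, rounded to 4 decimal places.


d1 = (ln(S/K) + (r - q + 0.5*sigma^2) * T) / (sigma * sqrt(T)) = -1.32366814
d2 = d1 - sigma * sqrt(T) = -1.36696075
exp(-rT) = 0.99950032; exp(-qT) = 0.99783654
P = K * exp(-rT) * N(-d2) - S_0 * exp(-qT) * N(-d1)
N(-d1) = 0.90719336; N(-d2) = 0.91418120
P = 9.0900 * 0.99950032 * 0.91418120 - 8.5900 * 0.99783654 * 0.90719336 = 0.5298

Answer: Price = 0.5298


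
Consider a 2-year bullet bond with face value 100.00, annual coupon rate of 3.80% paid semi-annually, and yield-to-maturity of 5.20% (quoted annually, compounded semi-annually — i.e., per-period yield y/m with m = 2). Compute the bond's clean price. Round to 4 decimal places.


Answer: Price = 97.3729

Derivation:
Coupon per period c = face * coupon_rate / m = 1.900000
Periods per year m = 2; per-period yield y/m = 0.026000
Number of cashflows N = 4
Cashflows (t years, CF_t, discount factor 1/(1+y/m)^(m*t), PV):
  t = 0.5000: CF_t = 1.900000, DF = 0.974659, PV = 1.851852
  t = 1.0000: CF_t = 1.900000, DF = 0.949960, PV = 1.804924
  t = 1.5000: CF_t = 1.900000, DF = 0.925887, PV = 1.759185
  t = 2.0000: CF_t = 101.900000, DF = 0.902424, PV = 91.956989
Price P = sum_t PV_t = 97.372949


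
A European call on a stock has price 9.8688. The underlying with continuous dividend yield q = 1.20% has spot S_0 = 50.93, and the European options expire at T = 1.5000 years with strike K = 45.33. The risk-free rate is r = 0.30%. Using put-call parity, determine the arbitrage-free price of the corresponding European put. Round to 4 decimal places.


Answer: Put price = 4.9738

Derivation:
Put-call parity: C - P = S_0 * exp(-qT) - K * exp(-rT).
S_0 * exp(-qT) = 50.9300 * 0.98216103 = 50.02146138
K * exp(-rT) = 45.3300 * 0.99551011 = 45.12647328
P = C - S*exp(-qT) + K*exp(-rT)
P = 9.8688 - 50.02146138 + 45.12647328 = 4.9738


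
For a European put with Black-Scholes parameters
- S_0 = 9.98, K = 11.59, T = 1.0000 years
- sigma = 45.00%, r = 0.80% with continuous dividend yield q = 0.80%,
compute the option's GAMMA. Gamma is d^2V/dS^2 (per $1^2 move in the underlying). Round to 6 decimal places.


Answer: Gamma = 0.087617

Derivation:
d1 = -0.1073545934; d2 = -0.5573545934
phi(d1) = 0.3966499848; exp(-qT) = 0.9920319148; exp(-rT) = 0.9920319148
Gamma = exp(-qT) * phi(d1) / (S * sigma * sqrt(T)) = 0.9920319148 * 0.3966499848 / (9.9800 * 0.4500 * 1.0000000000) = 0.087617


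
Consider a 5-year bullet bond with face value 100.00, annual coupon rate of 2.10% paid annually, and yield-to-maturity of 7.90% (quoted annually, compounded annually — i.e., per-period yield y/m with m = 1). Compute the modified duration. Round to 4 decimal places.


Answer: Modified duration = 4.4156

Derivation:
Coupon per period c = face * coupon_rate / m = 2.100000
Periods per year m = 1; per-period yield y/m = 0.079000
Number of cashflows N = 5
Cashflows (t years, CF_t, discount factor 1/(1+y/m)^(m*t), PV):
  t = 1.0000: CF_t = 2.100000, DF = 0.926784, PV = 1.946247
  t = 2.0000: CF_t = 2.100000, DF = 0.858929, PV = 1.803750
  t = 3.0000: CF_t = 2.100000, DF = 0.796041, PV = 1.671687
  t = 4.0000: CF_t = 2.100000, DF = 0.737758, PV = 1.549293
  t = 5.0000: CF_t = 102.100000, DF = 0.683743, PV = 69.810142
Price P = sum_t PV_t = 76.781118
First compute Macaulay numerator sum_t t * PV_t:
  t * PV_t at t = 1.0000: 1.946247
  t * PV_t at t = 2.0000: 3.607501
  t * PV_t at t = 3.0000: 5.015061
  t * PV_t at t = 4.0000: 6.197171
  t * PV_t at t = 5.0000: 349.050708
Macaulay duration D = 365.816687 / 76.781118 = 4.764409
Modified duration = D / (1 + y/m) = 4.764409 / (1 + 0.079000) = 4.415579


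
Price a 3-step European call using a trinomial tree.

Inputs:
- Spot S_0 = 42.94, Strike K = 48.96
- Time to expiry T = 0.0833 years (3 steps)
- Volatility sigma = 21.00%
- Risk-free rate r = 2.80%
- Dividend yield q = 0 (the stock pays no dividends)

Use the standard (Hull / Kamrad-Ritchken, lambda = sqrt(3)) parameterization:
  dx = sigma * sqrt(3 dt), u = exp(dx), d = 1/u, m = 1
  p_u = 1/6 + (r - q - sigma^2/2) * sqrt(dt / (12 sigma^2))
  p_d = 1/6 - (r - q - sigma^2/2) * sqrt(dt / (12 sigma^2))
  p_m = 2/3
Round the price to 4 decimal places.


Answer: Price = V(0,0) = 0.0120

Derivation:
dt = T/N = 0.027767; dx = sigma*sqrt(3*dt) = 0.060610
u = exp(dx) = 1.062484; d = 1/u = 0.941191
p_u = 0.168030, p_m = 0.666667, p_d = 0.165304
Discount per step: exp(-r*dt) = 0.999223
Stock lattice S(k, j) with j the centered position index:
  k=0: S(0,+0) = 42.9400
  k=1: S(1,-1) = 40.4147; S(1,+0) = 42.9400; S(1,+1) = 45.6231
  k=2: S(2,-2) = 38.0380; S(2,-1) = 40.4147; S(2,+0) = 42.9400; S(2,+1) = 45.6231; S(2,+2) = 48.4738
  k=3: S(3,-3) = 35.8010; S(3,-2) = 38.0380; S(3,-1) = 40.4147; S(3,+0) = 42.9400; S(3,+1) = 45.6231; S(3,+2) = 48.4738; S(3,+3) = 51.5026
Terminal payoffs V(N, j) = max(S_T - K, 0):
  V(3,-3) = 0.000000; V(3,-2) = 0.000000; V(3,-1) = 0.000000; V(3,+0) = 0.000000; V(3,+1) = 0.000000; V(3,+2) = 0.000000; V(3,+3) = 2.542624
Backward induction: V(k, j) = exp(-r*dt) * [p_u * V(k+1, j+1) + p_m * V(k+1, j) + p_d * V(k+1, j-1)]
  V(2,-2) = exp(-r*dt) * [p_u*0.000000 + p_m*0.000000 + p_d*0.000000] = 0.000000
  V(2,-1) = exp(-r*dt) * [p_u*0.000000 + p_m*0.000000 + p_d*0.000000] = 0.000000
  V(2,+0) = exp(-r*dt) * [p_u*0.000000 + p_m*0.000000 + p_d*0.000000] = 0.000000
  V(2,+1) = exp(-r*dt) * [p_u*0.000000 + p_m*0.000000 + p_d*0.000000] = 0.000000
  V(2,+2) = exp(-r*dt) * [p_u*2.542624 + p_m*0.000000 + p_d*0.000000] = 0.426904
  V(1,-1) = exp(-r*dt) * [p_u*0.000000 + p_m*0.000000 + p_d*0.000000] = 0.000000
  V(1,+0) = exp(-r*dt) * [p_u*0.000000 + p_m*0.000000 + p_d*0.000000] = 0.000000
  V(1,+1) = exp(-r*dt) * [p_u*0.426904 + p_m*0.000000 + p_d*0.000000] = 0.071677
  V(0,+0) = exp(-r*dt) * [p_u*0.071677 + p_m*0.000000 + p_d*0.000000] = 0.012034


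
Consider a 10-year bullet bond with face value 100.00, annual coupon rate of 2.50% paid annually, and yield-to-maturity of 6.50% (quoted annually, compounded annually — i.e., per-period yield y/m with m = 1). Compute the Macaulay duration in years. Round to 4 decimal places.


Answer: Macaulay duration = 8.7346 years

Derivation:
Coupon per period c = face * coupon_rate / m = 2.500000
Periods per year m = 1; per-period yield y/m = 0.065000
Number of cashflows N = 10
Cashflows (t years, CF_t, discount factor 1/(1+y/m)^(m*t), PV):
  t = 1.0000: CF_t = 2.500000, DF = 0.938967, PV = 2.347418
  t = 2.0000: CF_t = 2.500000, DF = 0.881659, PV = 2.204148
  t = 3.0000: CF_t = 2.500000, DF = 0.827849, PV = 2.069623
  t = 4.0000: CF_t = 2.500000, DF = 0.777323, PV = 1.943308
  t = 5.0000: CF_t = 2.500000, DF = 0.729881, PV = 1.824702
  t = 6.0000: CF_t = 2.500000, DF = 0.685334, PV = 1.713335
  t = 7.0000: CF_t = 2.500000, DF = 0.643506, PV = 1.608766
  t = 8.0000: CF_t = 2.500000, DF = 0.604231, PV = 1.510578
  t = 9.0000: CF_t = 2.500000, DF = 0.567353, PV = 1.418383
  t = 10.0000: CF_t = 102.500000, DF = 0.532726, PV = 54.604419
Price P = sum_t PV_t = 71.244679
Macaulay numerator sum_t t * PV_t:
  t * PV_t at t = 1.0000: 2.347418
  t * PV_t at t = 2.0000: 4.408296
  t * PV_t at t = 3.0000: 6.208868
  t * PV_t at t = 4.0000: 7.773231
  t * PV_t at t = 5.0000: 9.123510
  t * PV_t at t = 6.0000: 10.280012
  t * PV_t at t = 7.0000: 11.261359
  t * PV_t at t = 8.0000: 12.084624
  t * PV_t at t = 9.0000: 12.765448
  t * PV_t at t = 10.0000: 546.044186
Macaulay duration D = (sum_t t * PV_t) / P = 622.296952 / 71.244679 = 8.734645


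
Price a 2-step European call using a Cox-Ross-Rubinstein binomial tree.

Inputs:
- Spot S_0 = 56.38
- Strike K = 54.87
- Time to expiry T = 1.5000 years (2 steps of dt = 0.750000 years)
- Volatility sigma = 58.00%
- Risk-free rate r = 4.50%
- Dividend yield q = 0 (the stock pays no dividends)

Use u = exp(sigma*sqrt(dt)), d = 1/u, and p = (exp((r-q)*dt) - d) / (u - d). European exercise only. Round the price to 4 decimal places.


dt = T/N = 0.750000
u = exp(sigma*sqrt(dt)) = 1.652509; d = 1/u = 0.605140
p = (exp((r-q)*dt) - d) / (u - d) = 0.409775
Discount per step: exp(-r*dt) = 0.966813
Stock lattice S(k, i) with i counting down-moves:
  k=0: S(0,0) = 56.3800
  k=1: S(1,0) = 93.1685; S(1,1) = 34.1178
  k=2: S(2,0) = 153.9617; S(2,1) = 56.3800; S(2,2) = 20.6461
Terminal payoffs V(N, i) = max(S_T - K, 0):
  V(2,0) = 99.091713; V(2,1) = 1.510000; V(2,2) = 0.000000
Backward induction: V(k, i) = exp(-r*dt) * [p * V(k+1, i) + (1-p) * V(k+1, i+1)].
  V(1,0) = exp(-r*dt) * [p*99.091713 + (1-p)*1.510000] = 40.119418
  V(1,1) = exp(-r*dt) * [p*1.510000 + (1-p)*0.000000] = 0.598226
  V(0,0) = exp(-r*dt) * [p*40.119418 + (1-p)*0.598226] = 16.235719

Answer: Price = V(0,0) = 16.2357


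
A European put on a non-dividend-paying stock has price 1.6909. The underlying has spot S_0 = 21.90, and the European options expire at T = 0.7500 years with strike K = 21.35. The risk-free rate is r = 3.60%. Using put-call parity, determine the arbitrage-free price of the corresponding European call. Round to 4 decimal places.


Put-call parity: C - P = S_0 * exp(-qT) - K * exp(-rT).
S_0 * exp(-qT) = 21.9000 * 1.00000000 = 21.90000000
K * exp(-rT) = 21.3500 * 0.97336124 = 20.78126251
C = P + S*exp(-qT) - K*exp(-rT)
C = 1.6909 + 21.90000000 - 20.78126251 = 2.8096

Answer: Call price = 2.8096


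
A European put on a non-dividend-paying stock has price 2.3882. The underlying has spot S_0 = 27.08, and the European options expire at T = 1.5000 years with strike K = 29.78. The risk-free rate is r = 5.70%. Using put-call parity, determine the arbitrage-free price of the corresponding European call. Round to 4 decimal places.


Put-call parity: C - P = S_0 * exp(-qT) - K * exp(-rT).
S_0 * exp(-qT) = 27.0800 * 1.00000000 = 27.08000000
K * exp(-rT) = 29.7800 * 0.91805314 = 27.33962260
C = P + S*exp(-qT) - K*exp(-rT)
C = 2.3882 + 27.08000000 - 27.33962260 = 2.1286

Answer: Call price = 2.1286


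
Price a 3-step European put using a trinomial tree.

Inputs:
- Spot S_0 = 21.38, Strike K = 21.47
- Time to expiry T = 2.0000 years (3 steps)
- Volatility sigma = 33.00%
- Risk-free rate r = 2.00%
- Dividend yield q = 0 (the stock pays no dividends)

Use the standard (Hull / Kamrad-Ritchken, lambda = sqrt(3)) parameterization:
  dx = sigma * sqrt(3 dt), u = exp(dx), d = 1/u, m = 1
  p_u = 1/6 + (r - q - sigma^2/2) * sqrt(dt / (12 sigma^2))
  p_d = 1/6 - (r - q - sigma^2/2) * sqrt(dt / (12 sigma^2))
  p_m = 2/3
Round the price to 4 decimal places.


dt = T/N = 0.666667; dx = sigma*sqrt(3*dt) = 0.466690
u = exp(dx) = 1.594708; d = 1/u = 0.627074
p_u = 0.142061, p_m = 0.666667, p_d = 0.191273
Discount per step: exp(-r*dt) = 0.986755
Stock lattice S(k, j) with j the centered position index:
  k=0: S(0,+0) = 21.3800
  k=1: S(1,-1) = 13.4068; S(1,+0) = 21.3800; S(1,+1) = 34.0949
  k=2: S(2,-2) = 8.4071; S(2,-1) = 13.4068; S(2,+0) = 21.3800; S(2,+1) = 34.0949; S(2,+2) = 54.3713
  k=3: S(3,-3) = 5.2719; S(3,-2) = 8.4071; S(3,-1) = 13.4068; S(3,+0) = 21.3800; S(3,+1) = 34.0949; S(3,+2) = 54.3713; S(3,+3) = 86.7064
Terminal payoffs V(N, j) = max(K - S_T, 0):
  V(3,-3) = 16.198133; V(3,-2) = 13.062914; V(3,-1) = 8.063155; V(3,+0) = 0.090000; V(3,+1) = 0.000000; V(3,+2) = 0.000000; V(3,+3) = 0.000000
Backward induction: V(k, j) = exp(-r*dt) * [p_u * V(k+1, j+1) + p_m * V(k+1, j) + p_d * V(k+1, j-1)]
  V(2,-2) = exp(-r*dt) * [p_u*8.063155 + p_m*13.062914 + p_d*16.198133] = 12.780774
  V(2,-1) = exp(-r*dt) * [p_u*0.090000 + p_m*8.063155 + p_d*13.062914] = 7.782339
  V(2,+0) = exp(-r*dt) * [p_u*0.000000 + p_m*0.090000 + p_d*8.063155] = 1.581038
  V(2,+1) = exp(-r*dt) * [p_u*0.000000 + p_m*0.000000 + p_d*0.090000] = 0.016987
  V(2,+2) = exp(-r*dt) * [p_u*0.000000 + p_m*0.000000 + p_d*0.000000] = 0.000000
  V(1,-1) = exp(-r*dt) * [p_u*1.581038 + p_m*7.782339 + p_d*12.780774] = 7.753371
  V(1,+0) = exp(-r*dt) * [p_u*0.016987 + p_m*1.581038 + p_d*7.782339] = 2.511279
  V(1,+1) = exp(-r*dt) * [p_u*0.000000 + p_m*0.016987 + p_d*1.581038] = 0.309578
  V(0,+0) = exp(-r*dt) * [p_u*0.309578 + p_m*2.511279 + p_d*7.753371] = 3.158773

Answer: Price = V(0,0) = 3.1588


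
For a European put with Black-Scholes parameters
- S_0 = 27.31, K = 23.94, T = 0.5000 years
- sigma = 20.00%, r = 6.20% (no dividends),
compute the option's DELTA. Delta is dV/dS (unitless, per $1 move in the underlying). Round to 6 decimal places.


d1 = 1.2211892175; d2 = 1.0797678612
phi(d1) = 0.1892682258; exp(-qT) = 1.0000000000; exp(-rT) = 0.9694755731
N(-d1) = 0.1110071929
Delta = -exp(-qT) * N(-d1) = -1.0000000000 * 0.1110071929 = -0.111007

Answer: Delta = -0.111007


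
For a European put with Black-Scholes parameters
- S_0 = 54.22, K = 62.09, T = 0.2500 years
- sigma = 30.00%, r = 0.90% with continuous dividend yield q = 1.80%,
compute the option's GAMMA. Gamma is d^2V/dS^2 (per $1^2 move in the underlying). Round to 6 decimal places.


d1 = -0.8435673420; d2 = -0.9935673420
phi(d1) = 0.2795032207; exp(-qT) = 0.9955101098; exp(-rT) = 0.9977525294
Gamma = exp(-qT) * phi(d1) / (S * sigma * sqrt(T)) = 0.9955101098 * 0.2795032207 / (54.2200 * 0.3000 * 0.5000000000) = 0.034212

Answer: Gamma = 0.034212


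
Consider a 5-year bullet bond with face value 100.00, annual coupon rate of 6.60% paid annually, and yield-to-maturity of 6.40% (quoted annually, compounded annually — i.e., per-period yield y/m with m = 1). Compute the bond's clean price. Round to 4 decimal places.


Answer: Price = 100.8334

Derivation:
Coupon per period c = face * coupon_rate / m = 6.600000
Periods per year m = 1; per-period yield y/m = 0.064000
Number of cashflows N = 5
Cashflows (t years, CF_t, discount factor 1/(1+y/m)^(m*t), PV):
  t = 1.0000: CF_t = 6.600000, DF = 0.939850, PV = 6.203008
  t = 2.0000: CF_t = 6.600000, DF = 0.883317, PV = 5.829894
  t = 3.0000: CF_t = 6.600000, DF = 0.830185, PV = 5.479224
  t = 4.0000: CF_t = 6.600000, DF = 0.780249, PV = 5.149647
  t = 5.0000: CF_t = 106.600000, DF = 0.733317, PV = 78.171611
Price P = sum_t PV_t = 100.833384


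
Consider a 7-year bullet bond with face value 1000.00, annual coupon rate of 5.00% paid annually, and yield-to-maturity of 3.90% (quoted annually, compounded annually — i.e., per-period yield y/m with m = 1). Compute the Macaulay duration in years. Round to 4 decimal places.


Answer: Macaulay duration = 6.1093 years

Derivation:
Coupon per period c = face * coupon_rate / m = 50.000000
Periods per year m = 1; per-period yield y/m = 0.039000
Number of cashflows N = 7
Cashflows (t years, CF_t, discount factor 1/(1+y/m)^(m*t), PV):
  t = 1.0000: CF_t = 50.000000, DF = 0.962464, PV = 48.123195
  t = 2.0000: CF_t = 50.000000, DF = 0.926337, PV = 46.316839
  t = 3.0000: CF_t = 50.000000, DF = 0.891566, PV = 44.578286
  t = 4.0000: CF_t = 50.000000, DF = 0.858100, PV = 42.904991
  t = 5.0000: CF_t = 50.000000, DF = 0.825890, PV = 41.294505
  t = 6.0000: CF_t = 50.000000, DF = 0.794889, PV = 39.744471
  t = 7.0000: CF_t = 1050.000000, DF = 0.765052, PV = 803.304993
Price P = sum_t PV_t = 1066.267279
Macaulay numerator sum_t t * PV_t:
  t * PV_t at t = 1.0000: 48.123195
  t * PV_t at t = 2.0000: 92.633677
  t * PV_t at t = 3.0000: 133.734857
  t * PV_t at t = 4.0000: 171.619964
  t * PV_t at t = 5.0000: 206.472526
  t * PV_t at t = 6.0000: 238.466825
  t * PV_t at t = 7.0000: 5623.134949
Macaulay duration D = (sum_t t * PV_t) / P = 6514.185992 / 1066.267279 = 6.109337


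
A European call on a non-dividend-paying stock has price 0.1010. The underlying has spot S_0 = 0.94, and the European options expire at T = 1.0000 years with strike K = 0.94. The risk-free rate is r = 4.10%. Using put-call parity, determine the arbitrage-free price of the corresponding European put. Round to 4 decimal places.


Answer: Put price = 0.0632

Derivation:
Put-call parity: C - P = S_0 * exp(-qT) - K * exp(-rT).
S_0 * exp(-qT) = 0.9400 * 1.00000000 = 0.94000000
K * exp(-rT) = 0.9400 * 0.95982913 = 0.90223938
P = C - S*exp(-qT) + K*exp(-rT)
P = 0.1010 - 0.94000000 + 0.90223938 = 0.0632


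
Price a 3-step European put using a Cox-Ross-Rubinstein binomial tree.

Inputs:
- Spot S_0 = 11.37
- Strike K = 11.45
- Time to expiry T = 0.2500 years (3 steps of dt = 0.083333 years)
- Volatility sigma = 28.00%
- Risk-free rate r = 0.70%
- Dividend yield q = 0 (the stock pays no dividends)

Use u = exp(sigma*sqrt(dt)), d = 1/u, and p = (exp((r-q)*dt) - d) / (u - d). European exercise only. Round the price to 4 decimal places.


Answer: Price = V(0,0) = 0.7199

Derivation:
dt = T/N = 0.083333
u = exp(sigma*sqrt(dt)) = 1.084186; d = 1/u = 0.922351
p = (exp((r-q)*dt) - d) / (u - d) = 0.483409
Discount per step: exp(-r*dt) = 0.999417
Stock lattice S(k, i) with i counting down-moves:
  k=0: S(0,0) = 11.3700
  k=1: S(1,0) = 12.3272; S(1,1) = 10.4871
  k=2: S(2,0) = 13.3650; S(2,1) = 11.3700; S(2,2) = 9.6728
  k=3: S(3,0) = 14.4901; S(3,1) = 12.3272; S(3,2) = 10.4871; S(3,3) = 8.9217
Terminal payoffs V(N, i) = max(K - S_T, 0):
  V(3,0) = 0.000000; V(3,1) = 0.000000; V(3,2) = 0.962865; V(3,3) = 2.528258
Backward induction: V(k, i) = exp(-r*dt) * [p * V(k+1, i) + (1-p) * V(k+1, i+1)].
  V(2,0) = exp(-r*dt) * [p*0.000000 + (1-p)*0.000000] = 0.000000
  V(2,1) = exp(-r*dt) * [p*0.000000 + (1-p)*0.962865] = 0.497117
  V(2,2) = exp(-r*dt) * [p*0.962865 + (1-p)*2.528258] = 1.770499
  V(1,0) = exp(-r*dt) * [p*0.000000 + (1-p)*0.497117] = 0.256656
  V(1,1) = exp(-r*dt) * [p*0.497117 + (1-p)*1.770499] = 1.154261
  V(0,0) = exp(-r*dt) * [p*0.256656 + (1-p)*1.154261] = 0.719930


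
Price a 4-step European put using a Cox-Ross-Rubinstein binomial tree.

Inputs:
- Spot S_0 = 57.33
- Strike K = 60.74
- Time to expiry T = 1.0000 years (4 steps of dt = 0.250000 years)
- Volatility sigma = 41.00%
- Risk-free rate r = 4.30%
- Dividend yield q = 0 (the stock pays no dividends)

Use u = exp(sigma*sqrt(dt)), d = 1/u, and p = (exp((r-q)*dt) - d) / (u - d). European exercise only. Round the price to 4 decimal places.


dt = T/N = 0.250000
u = exp(sigma*sqrt(dt)) = 1.227525; d = 1/u = 0.814647
p = (exp((r-q)*dt) - d) / (u - d) = 0.475106
Discount per step: exp(-r*dt) = 0.989308
Stock lattice S(k, i) with i counting down-moves:
  k=0: S(0,0) = 57.3300
  k=1: S(1,0) = 70.3740; S(1,1) = 46.7037
  k=2: S(2,0) = 86.3859; S(2,1) = 57.3300; S(2,2) = 38.0471
  k=3: S(3,0) = 106.0408; S(3,1) = 70.3740; S(3,2) = 46.7037; S(3,3) = 30.9949
  k=4: S(4,0) = 130.1678; S(4,1) = 86.3859; S(4,2) = 57.3300; S(4,3) = 38.0471; S(4,4) = 25.2499
Terminal payoffs V(N, i) = max(K - S_T, 0):
  V(4,0) = 0.000000; V(4,1) = 0.000000; V(4,2) = 3.410000; V(4,3) = 22.692931; V(4,4) = 35.490053
Backward induction: V(k, i) = exp(-r*dt) * [p * V(k+1, i) + (1-p) * V(k+1, i+1)].
  V(3,0) = exp(-r*dt) * [p*0.000000 + (1-p)*0.000000] = 0.000000
  V(3,1) = exp(-r*dt) * [p*0.000000 + (1-p)*3.410000] = 1.770750
  V(3,2) = exp(-r*dt) * [p*3.410000 + (1-p)*22.692931] = 13.386811
  V(3,3) = exp(-r*dt) * [p*22.692931 + (1-p)*35.490053] = 29.095600
  V(2,0) = exp(-r*dt) * [p*0.000000 + (1-p)*1.770750] = 0.919518
  V(2,1) = exp(-r*dt) * [p*1.770750 + (1-p)*13.386811] = 7.783824
  V(2,2) = exp(-r*dt) * [p*13.386811 + (1-p)*29.095600] = 21.400960
  V(1,0) = exp(-r*dt) * [p*0.919518 + (1-p)*7.783824] = 4.474195
  V(1,1) = exp(-r*dt) * [p*7.783824 + (1-p)*21.400960] = 14.771725
  V(0,0) = exp(-r*dt) * [p*4.474195 + (1-p)*14.771725] = 9.773673

Answer: Price = V(0,0) = 9.7737


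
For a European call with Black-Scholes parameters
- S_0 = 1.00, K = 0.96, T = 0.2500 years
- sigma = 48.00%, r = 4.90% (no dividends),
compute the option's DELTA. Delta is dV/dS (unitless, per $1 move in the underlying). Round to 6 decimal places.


Answer: Delta = 0.633498

Derivation:
d1 = 0.3411333105; d2 = 0.1011333105
phi(d1) = 0.3763918587; exp(-qT) = 1.0000000000; exp(-rT) = 0.9878247258
N(d1) = 0.6334983873
Delta = exp(-qT) * N(d1) = 1.0000000000 * 0.6334983873 = 0.633498


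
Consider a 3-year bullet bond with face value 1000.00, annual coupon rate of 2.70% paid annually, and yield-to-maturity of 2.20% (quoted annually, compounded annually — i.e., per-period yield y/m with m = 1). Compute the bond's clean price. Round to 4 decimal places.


Answer: Price = 1014.3634

Derivation:
Coupon per period c = face * coupon_rate / m = 27.000000
Periods per year m = 1; per-period yield y/m = 0.022000
Number of cashflows N = 3
Cashflows (t years, CF_t, discount factor 1/(1+y/m)^(m*t), PV):
  t = 1.0000: CF_t = 27.000000, DF = 0.978474, PV = 26.418787
  t = 2.0000: CF_t = 27.000000, DF = 0.957411, PV = 25.850085
  t = 3.0000: CF_t = 1027.000000, DF = 0.936801, PV = 962.094554
Price P = sum_t PV_t = 1014.363425


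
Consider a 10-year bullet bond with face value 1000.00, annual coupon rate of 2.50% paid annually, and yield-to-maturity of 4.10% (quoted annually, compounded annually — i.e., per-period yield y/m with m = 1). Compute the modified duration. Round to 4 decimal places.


Answer: Modified duration = 8.5311

Derivation:
Coupon per period c = face * coupon_rate / m = 25.000000
Periods per year m = 1; per-period yield y/m = 0.041000
Number of cashflows N = 10
Cashflows (t years, CF_t, discount factor 1/(1+y/m)^(m*t), PV):
  t = 1.0000: CF_t = 25.000000, DF = 0.960615, PV = 24.015370
  t = 2.0000: CF_t = 25.000000, DF = 0.922781, PV = 23.069520
  t = 3.0000: CF_t = 25.000000, DF = 0.886437, PV = 22.160922
  t = 4.0000: CF_t = 25.000000, DF = 0.851524, PV = 21.288109
  t = 5.0000: CF_t = 25.000000, DF = 0.817987, PV = 20.449673
  t = 6.0000: CF_t = 25.000000, DF = 0.785770, PV = 19.644258
  t = 7.0000: CF_t = 25.000000, DF = 0.754823, PV = 18.870565
  t = 8.0000: CF_t = 25.000000, DF = 0.725094, PV = 18.127344
  t = 9.0000: CF_t = 25.000000, DF = 0.696536, PV = 17.413395
  t = 10.0000: CF_t = 1025.000000, DF = 0.669103, PV = 685.830145
Price P = sum_t PV_t = 870.869300
First compute Macaulay numerator sum_t t * PV_t:
  t * PV_t at t = 1.0000: 24.015370
  t * PV_t at t = 2.0000: 46.139039
  t * PV_t at t = 3.0000: 66.482765
  t * PV_t at t = 4.0000: 85.152437
  t * PV_t at t = 5.0000: 102.248363
  t * PV_t at t = 6.0000: 117.865549
  t * PV_t at t = 7.0000: 132.093955
  t * PV_t at t = 8.0000: 145.018751
  t * PV_t at t = 9.0000: 156.720552
  t * PV_t at t = 10.0000: 6858.301451
Macaulay duration D = 7734.038232 / 870.869300 = 8.880825
Modified duration = D / (1 + y/m) = 8.880825 / (1 + 0.041000) = 8.531052


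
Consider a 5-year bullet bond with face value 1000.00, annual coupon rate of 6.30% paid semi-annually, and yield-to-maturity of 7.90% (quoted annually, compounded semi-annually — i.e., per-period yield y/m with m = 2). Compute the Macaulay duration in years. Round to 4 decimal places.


Answer: Macaulay duration = 4.3399 years

Derivation:
Coupon per period c = face * coupon_rate / m = 31.500000
Periods per year m = 2; per-period yield y/m = 0.039500
Number of cashflows N = 10
Cashflows (t years, CF_t, discount factor 1/(1+y/m)^(m*t), PV):
  t = 0.5000: CF_t = 31.500000, DF = 0.962001, PV = 30.303030
  t = 1.0000: CF_t = 31.500000, DF = 0.925446, PV = 29.151544
  t = 1.5000: CF_t = 31.500000, DF = 0.890280, PV = 28.043814
  t = 2.0000: CF_t = 31.500000, DF = 0.856450, PV = 26.978176
  t = 2.5000: CF_t = 31.500000, DF = 0.823906, PV = 25.953031
  t = 3.0000: CF_t = 31.500000, DF = 0.792598, PV = 24.966841
  t = 3.5000: CF_t = 31.500000, DF = 0.762480, PV = 24.018125
  t = 4.0000: CF_t = 31.500000, DF = 0.733507, PV = 23.105459
  t = 4.5000: CF_t = 31.500000, DF = 0.705634, PV = 22.227474
  t = 5.0000: CF_t = 1031.500000, DF = 0.678821, PV = 700.203530
Price P = sum_t PV_t = 934.951023
Macaulay numerator sum_t t * PV_t:
  t * PV_t at t = 0.5000: 15.151515
  t * PV_t at t = 1.0000: 29.151544
  t * PV_t at t = 1.5000: 42.065720
  t * PV_t at t = 2.0000: 53.956351
  t * PV_t at t = 2.5000: 64.882577
  t * PV_t at t = 3.0000: 74.900522
  t * PV_t at t = 3.5000: 84.063437
  t * PV_t at t = 4.0000: 92.421837
  t * PV_t at t = 4.5000: 100.023633
  t * PV_t at t = 5.0000: 3501.017648
Macaulay duration D = (sum_t t * PV_t) / P = 4057.634786 / 934.951023 = 4.339944


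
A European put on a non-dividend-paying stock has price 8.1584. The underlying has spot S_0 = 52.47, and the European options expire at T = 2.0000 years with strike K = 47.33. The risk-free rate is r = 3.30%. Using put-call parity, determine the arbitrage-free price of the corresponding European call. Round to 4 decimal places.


Answer: Call price = 16.3213

Derivation:
Put-call parity: C - P = S_0 * exp(-qT) - K * exp(-rT).
S_0 * exp(-qT) = 52.4700 * 1.00000000 = 52.47000000
K * exp(-rT) = 47.3300 * 0.93613086 = 44.30707381
C = P + S*exp(-qT) - K*exp(-rT)
C = 8.1584 + 52.47000000 - 44.30707381 = 16.3213


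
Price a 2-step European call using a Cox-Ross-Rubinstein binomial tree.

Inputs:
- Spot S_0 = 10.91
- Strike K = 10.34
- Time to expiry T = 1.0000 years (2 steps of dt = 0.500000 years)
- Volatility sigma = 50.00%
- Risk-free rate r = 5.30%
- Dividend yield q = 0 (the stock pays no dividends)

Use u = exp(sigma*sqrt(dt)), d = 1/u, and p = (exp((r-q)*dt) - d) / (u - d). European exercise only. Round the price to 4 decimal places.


Answer: Price = V(0,0) = 2.5283

Derivation:
dt = T/N = 0.500000
u = exp(sigma*sqrt(dt)) = 1.424119; d = 1/u = 0.702189
p = (exp((r-q)*dt) - d) / (u - d) = 0.449719
Discount per step: exp(-r*dt) = 0.973848
Stock lattice S(k, i) with i counting down-moves:
  k=0: S(0,0) = 10.9100
  k=1: S(1,0) = 15.5371; S(1,1) = 7.6609
  k=2: S(2,0) = 22.1267; S(2,1) = 10.9100; S(2,2) = 5.3794
Terminal payoffs V(N, i) = max(S_T - K, 0):
  V(2,0) = 11.786734; V(2,1) = 0.570000; V(2,2) = 0.000000
Backward induction: V(k, i) = exp(-r*dt) * [p * V(k+1, i) + (1-p) * V(k+1, i+1)].
  V(1,0) = exp(-r*dt) * [p*11.786734 + (1-p)*0.570000] = 5.467550
  V(1,1) = exp(-r*dt) * [p*0.570000 + (1-p)*0.000000] = 0.249636
  V(0,0) = exp(-r*dt) * [p*5.467550 + (1-p)*0.249636] = 2.528334


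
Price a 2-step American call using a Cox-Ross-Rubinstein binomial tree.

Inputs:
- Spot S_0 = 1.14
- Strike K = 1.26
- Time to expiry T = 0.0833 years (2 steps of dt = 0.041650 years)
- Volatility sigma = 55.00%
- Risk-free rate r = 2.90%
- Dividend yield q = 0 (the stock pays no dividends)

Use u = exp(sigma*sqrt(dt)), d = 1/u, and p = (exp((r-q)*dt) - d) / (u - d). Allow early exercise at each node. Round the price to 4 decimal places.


Answer: Price = V(0,0) = 0.0379

Derivation:
dt = T/N = 0.041650
u = exp(sigma*sqrt(dt)) = 1.118788; d = 1/u = 0.893825
p = (exp((r-q)*dt) - d) / (u - d) = 0.477340
Discount per step: exp(-r*dt) = 0.998793
Stock lattice S(k, i) with i counting down-moves:
  k=0: S(0,0) = 1.1400
  k=1: S(1,0) = 1.2754; S(1,1) = 1.0190
  k=2: S(2,0) = 1.4269; S(2,1) = 1.1400; S(2,2) = 0.9108
Terminal payoffs V(N, i) = max(S_T - K, 0):
  V(2,0) = 0.166922; V(2,1) = 0.000000; V(2,2) = 0.000000
Backward induction: V(k, i) = exp(-r*dt) * [p * V(k+1, i) + (1-p) * V(k+1, i+1)]; then take max(V_cont, immediate exercise) for American.
  V(1,0) = exp(-r*dt) * [p*0.166922 + (1-p)*0.000000] = 0.079583; exercise = 0.015418; V(1,0) = max -> 0.079583
  V(1,1) = exp(-r*dt) * [p*0.000000 + (1-p)*0.000000] = 0.000000; exercise = 0.000000; V(1,1) = max -> 0.000000
  V(0,0) = exp(-r*dt) * [p*0.079583 + (1-p)*0.000000] = 0.037942; exercise = 0.000000; V(0,0) = max -> 0.037942


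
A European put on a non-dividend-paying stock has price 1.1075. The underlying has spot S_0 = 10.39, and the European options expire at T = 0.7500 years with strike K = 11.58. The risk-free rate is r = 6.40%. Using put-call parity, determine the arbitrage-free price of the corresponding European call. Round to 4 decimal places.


Put-call parity: C - P = S_0 * exp(-qT) - K * exp(-rT).
S_0 * exp(-qT) = 10.3900 * 1.00000000 = 10.39000000
K * exp(-rT) = 11.5800 * 0.95313379 = 11.03728925
C = P + S*exp(-qT) - K*exp(-rT)
C = 1.1075 + 10.39000000 - 11.03728925 = 0.4602

Answer: Call price = 0.4602


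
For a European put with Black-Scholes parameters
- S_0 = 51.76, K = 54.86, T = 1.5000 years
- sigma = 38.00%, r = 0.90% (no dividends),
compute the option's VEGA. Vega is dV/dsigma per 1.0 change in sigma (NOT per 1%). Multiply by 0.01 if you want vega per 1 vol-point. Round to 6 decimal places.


Answer: Vega = 25.054778

Derivation:
d1 = 0.1367270037; d2 = -0.3286760475
phi(d1) = 0.3952306858; exp(-qT) = 1.0000000000; exp(-rT) = 0.9865907163
Vega = S * exp(-qT) * phi(d1) * sqrt(T) = 51.7600 * 1.0000000000 * 0.3952306858 * 1.2247448714 = 25.054778


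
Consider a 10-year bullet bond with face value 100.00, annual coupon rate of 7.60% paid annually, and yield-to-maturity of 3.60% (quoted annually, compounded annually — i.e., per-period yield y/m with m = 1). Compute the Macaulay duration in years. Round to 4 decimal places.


Answer: Macaulay duration = 7.7362 years

Derivation:
Coupon per period c = face * coupon_rate / m = 7.600000
Periods per year m = 1; per-period yield y/m = 0.036000
Number of cashflows N = 10
Cashflows (t years, CF_t, discount factor 1/(1+y/m)^(m*t), PV):
  t = 1.0000: CF_t = 7.600000, DF = 0.965251, PV = 7.335907
  t = 2.0000: CF_t = 7.600000, DF = 0.931709, PV = 7.080992
  t = 3.0000: CF_t = 7.600000, DF = 0.899333, PV = 6.834934
  t = 4.0000: CF_t = 7.600000, DF = 0.868082, PV = 6.597427
  t = 5.0000: CF_t = 7.600000, DF = 0.837917, PV = 6.368172
  t = 6.0000: CF_t = 7.600000, DF = 0.808801, PV = 6.146885
  t = 7.0000: CF_t = 7.600000, DF = 0.780696, PV = 5.933286
  t = 8.0000: CF_t = 7.600000, DF = 0.753567, PV = 5.727110
  t = 9.0000: CF_t = 7.600000, DF = 0.727381, PV = 5.528099
  t = 10.0000: CF_t = 107.600000, DF = 0.702106, PV = 75.546564
Price P = sum_t PV_t = 133.099376
Macaulay numerator sum_t t * PV_t:
  t * PV_t at t = 1.0000: 7.335907
  t * PV_t at t = 2.0000: 14.161983
  t * PV_t at t = 3.0000: 20.504802
  t * PV_t at t = 4.0000: 26.389707
  t * PV_t at t = 5.0000: 31.840862
  t * PV_t at t = 6.0000: 36.881308
  t * PV_t at t = 7.0000: 41.533004
  t * PV_t at t = 8.0000: 45.816883
  t * PV_t at t = 9.0000: 49.752889
  t * PV_t at t = 10.0000: 755.465641
Macaulay duration D = (sum_t t * PV_t) / P = 1029.682986 / 133.099376 = 7.736197


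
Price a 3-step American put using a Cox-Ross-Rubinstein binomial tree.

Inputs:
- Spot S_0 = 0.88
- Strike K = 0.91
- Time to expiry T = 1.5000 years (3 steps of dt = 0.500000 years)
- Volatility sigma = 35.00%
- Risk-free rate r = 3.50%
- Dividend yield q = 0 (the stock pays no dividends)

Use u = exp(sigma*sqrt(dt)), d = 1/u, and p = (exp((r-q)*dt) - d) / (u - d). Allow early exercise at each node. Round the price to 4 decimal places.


dt = T/N = 0.500000
u = exp(sigma*sqrt(dt)) = 1.280803; d = 1/u = 0.780760
p = (exp((r-q)*dt) - d) / (u - d) = 0.473747
Discount per step: exp(-r*dt) = 0.982652
Stock lattice S(k, i) with i counting down-moves:
  k=0: S(0,0) = 0.8800
  k=1: S(1,0) = 1.1271; S(1,1) = 0.6871
  k=2: S(2,0) = 1.4436; S(2,1) = 0.8800; S(2,2) = 0.5364
  k=3: S(3,0) = 1.8490; S(3,1) = 1.1271; S(3,2) = 0.6871; S(3,3) = 0.4188
Terminal payoffs V(N, i) = max(K - S_T, 0):
  V(3,0) = 0.000000; V(3,1) = 0.000000; V(3,2) = 0.222931; V(3,3) = 0.491172
Backward induction: V(k, i) = exp(-r*dt) * [p * V(k+1, i) + (1-p) * V(k+1, i+1)]; then take max(V_cont, immediate exercise) for American.
  V(2,0) = exp(-r*dt) * [p*0.000000 + (1-p)*0.000000] = 0.000000; exercise = 0.000000; V(2,0) = max -> 0.000000
  V(2,1) = exp(-r*dt) * [p*0.000000 + (1-p)*0.222931] = 0.115283; exercise = 0.030000; V(2,1) = max -> 0.115283
  V(2,2) = exp(-r*dt) * [p*0.222931 + (1-p)*0.491172] = 0.357778; exercise = 0.373564; V(2,2) = max -> 0.373564
  V(1,0) = exp(-r*dt) * [p*0.000000 + (1-p)*0.115283] = 0.059616; exercise = 0.000000; V(1,0) = max -> 0.059616
  V(1,1) = exp(-r*dt) * [p*0.115283 + (1-p)*0.373564] = 0.246846; exercise = 0.222931; V(1,1) = max -> 0.246846
  V(0,0) = exp(-r*dt) * [p*0.059616 + (1-p)*0.246846] = 0.155403; exercise = 0.030000; V(0,0) = max -> 0.155403

Answer: Price = V(0,0) = 0.1554


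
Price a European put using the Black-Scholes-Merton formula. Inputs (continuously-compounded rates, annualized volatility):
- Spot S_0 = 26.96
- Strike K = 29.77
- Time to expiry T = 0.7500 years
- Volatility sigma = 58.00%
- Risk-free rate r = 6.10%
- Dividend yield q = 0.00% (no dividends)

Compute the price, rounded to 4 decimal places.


d1 = (ln(S/K) + (r - q + 0.5*sigma^2) * T) / (sigma * sqrt(T)) = 0.14484148
d2 = d1 - sigma * sqrt(T) = -0.35745326
exp(-rT) = 0.95528075; exp(-qT) = 1.00000000
P = K * exp(-rT) * N(-d2) - S_0 * exp(-qT) * N(-d1)
N(-d1) = 0.44241802; N(-d2) = 0.63962374
P = 29.7700 * 0.95528075 * 0.63962374 - 26.9600 * 1.00000000 * 0.44241802 = 6.2625

Answer: Price = 6.2625


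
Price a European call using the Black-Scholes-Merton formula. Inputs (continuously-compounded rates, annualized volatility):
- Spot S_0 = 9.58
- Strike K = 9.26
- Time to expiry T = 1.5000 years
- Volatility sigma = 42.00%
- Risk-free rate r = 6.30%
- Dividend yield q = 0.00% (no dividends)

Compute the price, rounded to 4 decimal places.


Answer: Price = 2.4601

Derivation:
d1 = (ln(S/K) + (r - q + 0.5*sigma^2) * T) / (sigma * sqrt(T)) = 0.50695406
d2 = d1 - sigma * sqrt(T) = -0.00743878
exp(-rT) = 0.90982773; exp(-qT) = 1.00000000
C = S_0 * exp(-qT) * N(d1) - K * exp(-rT) * N(d2)
N(d1) = 0.69390647; N(d2) = 0.49703238
C = 9.5800 * 1.00000000 * 0.69390647 - 9.2600 * 0.90982773 * 0.49703238 = 2.4601


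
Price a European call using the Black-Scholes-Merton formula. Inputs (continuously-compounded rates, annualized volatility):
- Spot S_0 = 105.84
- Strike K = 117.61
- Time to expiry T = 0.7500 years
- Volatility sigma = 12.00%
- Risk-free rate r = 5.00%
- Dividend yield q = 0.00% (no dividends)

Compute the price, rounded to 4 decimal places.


d1 = (ln(S/K) + (r - q + 0.5*sigma^2) * T) / (sigma * sqrt(T)) = -0.60184480
d2 = d1 - sigma * sqrt(T) = -0.70576785
exp(-rT) = 0.96319442; exp(-qT) = 1.00000000
C = S_0 * exp(-qT) * N(d1) - K * exp(-rT) * N(d2)
N(d1) = 0.27363873; N(d2) = 0.24016626
C = 105.8400 * 1.00000000 * 0.27363873 - 117.6100 * 0.96319442 * 0.24016626 = 1.7556

Answer: Price = 1.7556


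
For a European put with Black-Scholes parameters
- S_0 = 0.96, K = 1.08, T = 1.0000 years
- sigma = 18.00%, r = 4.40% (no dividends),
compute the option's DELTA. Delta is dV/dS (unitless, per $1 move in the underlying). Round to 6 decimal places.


Answer: Delta = -0.625480

Derivation:
d1 = -0.3199057536; d2 = -0.4999057536
phi(d1) = 0.3790419558; exp(-qT) = 1.0000000000; exp(-rT) = 0.9569539575
N(-d1) = 0.6254801119
Delta = -exp(-qT) * N(-d1) = -1.0000000000 * 0.6254801119 = -0.625480


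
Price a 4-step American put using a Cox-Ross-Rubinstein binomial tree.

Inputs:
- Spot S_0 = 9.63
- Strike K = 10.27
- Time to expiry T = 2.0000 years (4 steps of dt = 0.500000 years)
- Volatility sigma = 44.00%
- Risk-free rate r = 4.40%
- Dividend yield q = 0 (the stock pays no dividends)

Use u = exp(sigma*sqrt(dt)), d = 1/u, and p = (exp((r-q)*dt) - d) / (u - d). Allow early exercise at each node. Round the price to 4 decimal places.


dt = T/N = 0.500000
u = exp(sigma*sqrt(dt)) = 1.364963; d = 1/u = 0.732621
p = (exp((r-q)*dt) - d) / (u - d) = 0.458017
Discount per step: exp(-r*dt) = 0.978240
Stock lattice S(k, i) with i counting down-moves:
  k=0: S(0,0) = 9.6300
  k=1: S(1,0) = 13.1446; S(1,1) = 7.0551
  k=2: S(2,0) = 17.9419; S(2,1) = 9.6300; S(2,2) = 5.1687
  k=3: S(3,0) = 24.4900; S(3,1) = 13.1446; S(3,2) = 7.0551; S(3,3) = 3.7867
  k=4: S(4,0) = 33.4279; S(4,1) = 17.9419; S(4,2) = 9.6300; S(4,3) = 5.1687; S(4,4) = 2.7742
Terminal payoffs V(N, i) = max(K - S_T, 0):
  V(4,0) = 0.000000; V(4,1) = 0.000000; V(4,2) = 0.640000; V(4,3) = 5.101258; V(4,4) = 7.495764
Backward induction: V(k, i) = exp(-r*dt) * [p * V(k+1, i) + (1-p) * V(k+1, i+1)]; then take max(V_cont, immediate exercise) for American.
  V(3,0) = exp(-r*dt) * [p*0.000000 + (1-p)*0.000000] = 0.000000; exercise = 0.000000; V(3,0) = max -> 0.000000
  V(3,1) = exp(-r*dt) * [p*0.000000 + (1-p)*0.640000] = 0.339322; exercise = 0.000000; V(3,1) = max -> 0.339322
  V(3,2) = exp(-r*dt) * [p*0.640000 + (1-p)*5.101258] = 2.991389; exercise = 3.214861; V(3,2) = max -> 3.214861
  V(3,3) = exp(-r*dt) * [p*5.101258 + (1-p)*7.495764] = 6.259799; exercise = 6.483272; V(3,3) = max -> 6.483272
  V(2,0) = exp(-r*dt) * [p*0.000000 + (1-p)*0.339322] = 0.179905; exercise = 0.000000; V(2,0) = max -> 0.179905
  V(2,1) = exp(-r*dt) * [p*0.339322 + (1-p)*3.214861] = 1.856521; exercise = 0.640000; V(2,1) = max -> 1.856521
  V(2,2) = exp(-r*dt) * [p*3.214861 + (1-p)*6.483272] = 4.877786; exercise = 5.101258; V(2,2) = max -> 5.101258
  V(1,0) = exp(-r*dt) * [p*0.179905 + (1-p)*1.856521] = 1.064915; exercise = 0.000000; V(1,0) = max -> 1.064915
  V(1,1) = exp(-r*dt) * [p*1.856521 + (1-p)*5.101258] = 3.536451; exercise = 3.214861; V(1,1) = max -> 3.536451
  V(0,0) = exp(-r*dt) * [p*1.064915 + (1-p)*3.536451] = 2.352126; exercise = 0.640000; V(0,0) = max -> 2.352126

Answer: Price = V(0,0) = 2.3521


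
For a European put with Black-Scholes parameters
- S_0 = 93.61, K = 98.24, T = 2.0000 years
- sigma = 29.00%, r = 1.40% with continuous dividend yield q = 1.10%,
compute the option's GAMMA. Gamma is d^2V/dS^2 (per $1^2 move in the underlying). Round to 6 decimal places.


d1 = 0.1019788205; d2 = -0.3081431126
phi(d1) = 0.3968732284; exp(-qT) = 0.9782402351; exp(-rT) = 0.9723883668
Gamma = exp(-qT) * phi(d1) / (S * sigma * sqrt(T)) = 0.9782402351 * 0.3968732284 / (93.6100 * 0.2900 * 1.4142135624) = 0.010113

Answer: Gamma = 0.010113


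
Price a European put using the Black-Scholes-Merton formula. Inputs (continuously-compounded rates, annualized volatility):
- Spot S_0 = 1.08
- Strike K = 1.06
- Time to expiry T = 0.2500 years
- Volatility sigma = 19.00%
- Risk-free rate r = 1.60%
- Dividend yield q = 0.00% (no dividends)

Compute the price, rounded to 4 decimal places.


d1 = (ln(S/K) + (r - q + 0.5*sigma^2) * T) / (sigma * sqrt(T)) = 0.28636456
d2 = d1 - sigma * sqrt(T) = 0.19136456
exp(-rT) = 0.99600799; exp(-qT) = 1.00000000
P = K * exp(-rT) * N(-d2) - S_0 * exp(-qT) * N(-d1)
N(-d1) = 0.38729946; N(-d2) = 0.42411999
P = 1.0600 * 0.99600799 * 0.42411999 - 1.0800 * 1.00000000 * 0.38729946 = 0.0295

Answer: Price = 0.0295


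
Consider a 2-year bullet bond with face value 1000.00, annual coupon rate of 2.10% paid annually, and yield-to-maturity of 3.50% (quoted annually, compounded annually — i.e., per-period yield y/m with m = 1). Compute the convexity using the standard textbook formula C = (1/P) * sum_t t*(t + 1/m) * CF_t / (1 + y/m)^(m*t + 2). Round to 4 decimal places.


Answer: Convexity = 5.5232

Derivation:
Coupon per period c = face * coupon_rate / m = 21.000000
Periods per year m = 1; per-period yield y/m = 0.035000
Number of cashflows N = 2
Cashflows (t years, CF_t, discount factor 1/(1+y/m)^(m*t), PV):
  t = 1.0000: CF_t = 21.000000, DF = 0.966184, PV = 20.289855
  t = 2.0000: CF_t = 1021.000000, DF = 0.933511, PV = 953.114425
Price P = sum_t PV_t = 973.404280
Convexity numerator sum_t t*(t + 1/m) * CF_t / (1+y/m)^(m*t + 2):
  t = 1.0000: term = 37.881594
  t = 2.0000: term = 5338.455087
Convexity = (1/P) * sum = 5376.336681 / 973.404280 = 5.523231
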